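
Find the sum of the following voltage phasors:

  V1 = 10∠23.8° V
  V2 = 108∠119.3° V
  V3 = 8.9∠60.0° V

Step 1 — Convert each phasor to rectangular form:
  V1 = 10·(cos(23.8°) + j·sin(23.8°)) = 9.15 + j4.035 V
  V2 = 108·(cos(119.3°) + j·sin(119.3°)) = -52.85 + j94.18 V
  V3 = 8.9·(cos(60.0°) + j·sin(60.0°)) = 4.45 + j7.708 V
Step 2 — Sum components: V_total = -39.25 + j105.9 V.
Step 3 — Convert to polar: |V_total| = 113 V, ∠V_total = 110.3°.

V_total = 113∠110.3° V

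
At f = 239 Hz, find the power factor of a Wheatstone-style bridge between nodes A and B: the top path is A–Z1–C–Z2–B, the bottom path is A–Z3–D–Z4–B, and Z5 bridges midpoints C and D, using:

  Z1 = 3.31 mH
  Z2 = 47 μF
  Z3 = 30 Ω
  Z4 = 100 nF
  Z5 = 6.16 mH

Step 1 — Angular frequency: ω = 2π·f = 2π·239 = 1502 rad/s.
Step 2 — Component impedances:
  Z1: Z = jωL = j·1502·0.00331 = 0 + j4.971 Ω
  Z2: Z = 1/(jωC) = -j/(ω·C) = 0 - j14.17 Ω
  Z3: Z = R = 30 Ω
  Z4: Z = 1/(jωC) = -j/(ω·C) = 0 - j6659 Ω
  Z5: Z = jωL = j·1502·0.00616 = 0 + j9.25 Ω
Step 3 — Bridge requires nodal analysis (the Z5 bridge couples midpoints C and D, so the two paths cannot be reduced to a simple series/parallel combination). Setting node B to ground and injecting 1 A at node A, the 3-node admittance system at A, C, D solves to V_A = Z_AB = 0.6776 - j9.489 Ω = 9.513∠-85.9° Ω.
Step 4 — Power factor: PF = cos(φ) = Re(Z)/|Z| = 0.67756/9.5135 = 0.07122.
Step 5 — Type: Im(Z) = -9.489 ⇒ leading (phase φ = -85.9°).

PF = 0.07122 (leading, φ = -85.9°)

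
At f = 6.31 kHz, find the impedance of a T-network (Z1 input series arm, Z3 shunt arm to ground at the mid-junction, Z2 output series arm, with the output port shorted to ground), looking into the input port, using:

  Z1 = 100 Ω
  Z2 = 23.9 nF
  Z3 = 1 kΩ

Step 1 — Angular frequency: ω = 2π·f = 2π·6310 = 3.965e+04 rad/s.
Step 2 — Component impedances:
  Z1: Z = R = 100 Ω
  Z2: Z = 1/(jωC) = -j/(ω·C) = 0 - j1055 Ω
  Z3: Z = R = 1000 Ω
Step 3 — With the output port shorted to ground, the output series arm Z2 runs from the junction to ground; the shunt arm Z3 also runs from the junction to ground. They appear in parallel: Z3 || Z2 = 526.9 - j499.3 Ω.
Step 4 — Series with input arm Z1: Z_in = Z1 + (Z3 || Z2) = 626.9 - j499.3 Ω = 801.4∠-38.5° Ω.

Z = 626.9 - j499.3 Ω = 801.4∠-38.5° Ω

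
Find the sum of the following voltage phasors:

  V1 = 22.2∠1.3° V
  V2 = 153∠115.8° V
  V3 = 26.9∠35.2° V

Step 1 — Convert each phasor to rectangular form:
  V1 = 22.2·(cos(1.3°) + j·sin(1.3°)) = 22.19 + j0.5037 V
  V2 = 153·(cos(115.8°) + j·sin(115.8°)) = -66.59 + j137.7 V
  V3 = 26.9·(cos(35.2°) + j·sin(35.2°)) = 21.98 + j15.51 V
Step 2 — Sum components: V_total = -22.41 + j153.8 V.
Step 3 — Convert to polar: |V_total| = 155.4 V, ∠V_total = 98.3°.

V_total = 155.4∠98.3° V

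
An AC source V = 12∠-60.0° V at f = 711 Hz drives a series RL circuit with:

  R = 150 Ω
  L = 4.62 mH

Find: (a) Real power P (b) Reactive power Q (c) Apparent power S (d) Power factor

Step 1 — Angular frequency: ω = 2π·f = 2π·711 = 4467 rad/s.
Step 2 — Component impedances:
  R: Z = R = 150 Ω
  L: Z = jωL = j·4467·0.00462 = 0 + j20.64 Ω
Step 3 — Series combination: Z_total = R + L = 150 + j20.64 Ω = 151.4∠7.8° Ω.
Step 4 — Source phasor: V = 12∠-60.0° V = 6 - j10.39 V.
Step 5 — Current: I = V / Z = 0.0299 - j0.0734 A = 0.07925∠-67.8° A.
Step 6 — Complex power: S = V·I* = 0.9422 + j0.1296 VA.
Step 7 — Real power: P = Re(S) = 0.9422 W.
Step 8 — Reactive power: Q = Im(S) = 0.1296 VAR.
Step 9 — Apparent power: |S| = 0.951 VA.
Step 10 — Power factor: PF = P/|S| = 0.9907 (lagging).

(a) P = 0.9422 W  (b) Q = 0.1296 VAR  (c) S = 0.951 VA  (d) PF = 0.9907 (lagging)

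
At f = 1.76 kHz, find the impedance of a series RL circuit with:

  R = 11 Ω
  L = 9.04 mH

Step 1 — Angular frequency: ω = 2π·f = 2π·1760 = 1.106e+04 rad/s.
Step 2 — Component impedances:
  R: Z = R = 11 Ω
  L: Z = jωL = j·1.106e+04·0.00904 = 0 + j99.97 Ω
Step 3 — Series combination: Z_total = R + L = 11 + j99.97 Ω = 100.6∠83.7° Ω.

Z = 11 + j99.97 Ω = 100.6∠83.7° Ω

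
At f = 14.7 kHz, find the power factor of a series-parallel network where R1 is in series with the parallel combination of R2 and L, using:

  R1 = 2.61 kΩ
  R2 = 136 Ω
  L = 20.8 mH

Step 1 — Angular frequency: ω = 2π·f = 2π·1.47e+04 = 9.236e+04 rad/s.
Step 2 — Component impedances:
  R1: Z = R = 2610 Ω
  R2: Z = R = 136 Ω
  L: Z = jωL = j·9.236e+04·0.0208 = 0 + j1921 Ω
Step 3 — Parallel branch: R2 || L = 1/(1/R2 + 1/L) = 135.3 + j9.58 Ω.
Step 4 — Series with R1: Z_total = R1 + (R2 || L) = 2745 + j9.58 Ω = 2745∠0.2° Ω.
Step 5 — Power factor: PF = cos(φ) = Re(Z)/|Z| = 2745/2745 = 1.
Step 6 — Type: Im(Z) = 9.58 ⇒ lagging (phase φ = 0.2°).

PF = 1 (lagging, φ = 0.2°)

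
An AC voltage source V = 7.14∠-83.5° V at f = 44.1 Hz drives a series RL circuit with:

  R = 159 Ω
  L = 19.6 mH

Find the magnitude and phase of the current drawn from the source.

Step 1 — Angular frequency: ω = 2π·f = 2π·44.1 = 277.1 rad/s.
Step 2 — Component impedances:
  R: Z = R = 159 Ω
  L: Z = jωL = j·277.1·0.0196 = 0 + j5.431 Ω
Step 3 — Series combination: Z_total = R + L = 159 + j5.431 Ω = 159.1∠2.0° Ω.
Step 4 — Source phasor: V = 7.14∠-83.5° V = 0.8083 - j7.094 V.
Step 5 — Ohm's law: I = V / Z_total = (0.8083 - j7.094) / (159 + j5.431) = 0.003555 - j0.04474 A.
Step 6 — Convert to polar: |I| = 0.04488 A, ∠I = -85.5°.

I = 0.04488∠-85.5° A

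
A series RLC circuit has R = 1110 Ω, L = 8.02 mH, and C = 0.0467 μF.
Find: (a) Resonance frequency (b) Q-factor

Step 1 — Resonance condition Im(Z)=0 gives ω₀ = 1/√(LC).
Step 2 — ω₀ = 1/√(0.00802·4.67e-08) = 5.167e+04 rad/s.
Step 3 — f₀ = ω₀/(2π) = 8224 Hz.
Step 4 — Series Q: Q = ω₀L/R = 5.167e+04·0.00802/1110 = 0.3733.

(a) f₀ = 8224 Hz  (b) Q = 0.3733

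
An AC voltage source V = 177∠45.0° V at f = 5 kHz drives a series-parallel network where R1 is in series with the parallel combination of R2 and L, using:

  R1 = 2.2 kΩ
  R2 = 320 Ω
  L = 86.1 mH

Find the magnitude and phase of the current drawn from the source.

Step 1 — Angular frequency: ω = 2π·f = 2π·5000 = 3.142e+04 rad/s.
Step 2 — Component impedances:
  R1: Z = R = 2200 Ω
  R2: Z = R = 320 Ω
  L: Z = jωL = j·3.142e+04·0.0861 = 0 + j2705 Ω
Step 3 — Parallel branch: R2 || L = 1/(1/R2 + 1/L) = 315.6 + j37.33 Ω.
Step 4 — Series with R1: Z_total = R1 + (R2 || L) = 2516 + j37.33 Ω = 2516∠0.9° Ω.
Step 5 — Source phasor: V = 177∠45.0° V = 125.2 + j125.2 V.
Step 6 — Ohm's law: I = V / Z_total = (125.2 + j125.2) / (2516 + j37.33) = 0.05048 + j0.049 A.
Step 7 — Convert to polar: |I| = 0.07035 A, ∠I = 44.1°.

I = 0.07035∠44.1° A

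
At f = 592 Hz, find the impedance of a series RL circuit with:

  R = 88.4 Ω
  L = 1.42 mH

Step 1 — Angular frequency: ω = 2π·f = 2π·592 = 3720 rad/s.
Step 2 — Component impedances:
  R: Z = R = 88.4 Ω
  L: Z = jωL = j·3720·0.00142 = 0 + j5.282 Ω
Step 3 — Series combination: Z_total = R + L = 88.4 + j5.282 Ω = 88.56∠3.4° Ω.

Z = 88.4 + j5.282 Ω = 88.56∠3.4° Ω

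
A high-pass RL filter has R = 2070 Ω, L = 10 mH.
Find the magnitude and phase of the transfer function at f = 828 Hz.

Step 1 — Angular frequency: ω = 2π·828 = 5202 rad/s.
Step 2 — Transfer function: H(jω) = jωL/(R + jωL).
Step 3 — Numerator jωL = j·52.02; denominator R + jωL = 2070 + j52.02.
Step 4 — H = 0.0006313 + j0.02512.
Step 5 — Magnitude: |H| = 0.02512 (-32.0 dB); phase: φ = 88.6°.

|H| = 0.02512 (-32.0 dB), φ = 88.6°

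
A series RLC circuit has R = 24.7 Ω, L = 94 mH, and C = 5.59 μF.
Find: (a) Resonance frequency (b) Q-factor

Step 1 — Resonance condition Im(Z)=0 gives ω₀ = 1/√(LC).
Step 2 — ω₀ = 1/√(0.094·5.59e-06) = 1380 rad/s.
Step 3 — f₀ = ω₀/(2π) = 219.6 Hz.
Step 4 — Series Q: Q = ω₀L/R = 1380·0.094/24.7 = 5.25.

(a) f₀ = 219.6 Hz  (b) Q = 5.25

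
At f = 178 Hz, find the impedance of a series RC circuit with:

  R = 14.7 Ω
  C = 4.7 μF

Step 1 — Angular frequency: ω = 2π·f = 2π·178 = 1118 rad/s.
Step 2 — Component impedances:
  R: Z = R = 14.7 Ω
  C: Z = 1/(jωC) = -j/(ω·C) = 0 - j190.2 Ω
Step 3 — Series combination: Z_total = R + C = 14.7 - j190.2 Ω = 190.8∠-85.6° Ω.

Z = 14.7 - j190.2 Ω = 190.8∠-85.6° Ω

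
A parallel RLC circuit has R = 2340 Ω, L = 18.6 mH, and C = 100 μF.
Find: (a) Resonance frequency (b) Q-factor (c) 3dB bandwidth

Step 1 — Resonance: ω₀ = 1/√(LC) = 1/√(0.0186·0.0001) = 733.2 rad/s.
Step 2 — f₀ = ω₀/(2π) = 116.7 Hz.
Step 3 — Parallel Q: Q = R/(ω₀L) = 2340/(733.2·0.0186) = 171.6.
Step 4 — Bandwidth: Δω = ω₀/Q = 4.274 rad/s; BW = Δω/(2π) = 0.6801 Hz.

(a) f₀ = 116.7 Hz  (b) Q = 171.6  (c) BW = 0.6801 Hz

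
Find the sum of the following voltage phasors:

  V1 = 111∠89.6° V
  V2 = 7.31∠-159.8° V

Step 1 — Convert each phasor to rectangular form:
  V1 = 111·(cos(89.6°) + j·sin(89.6°)) = 0.7749 + j111 V
  V2 = 7.31·(cos(-159.8°) + j·sin(-159.8°)) = -6.86 - j2.524 V
Step 2 — Sum components: V_total = -6.085 + j108.5 V.
Step 3 — Convert to polar: |V_total| = 108.6 V, ∠V_total = 93.2°.

V_total = 108.6∠93.2° V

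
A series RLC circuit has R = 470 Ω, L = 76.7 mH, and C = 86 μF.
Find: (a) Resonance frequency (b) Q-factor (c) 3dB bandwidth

Step 1 — Resonance: ω₀ = 1/√(LC) = 1/√(0.0767·8.6e-05) = 389.4 rad/s.
Step 2 — f₀ = ω₀/(2π) = 61.97 Hz.
Step 3 — Series Q: Q = ω₀L/R = 389.4·0.0767/470 = 0.06354.
Step 4 — Bandwidth: Δω = ω₀/Q = 6128 rad/s; BW = Δω/(2π) = 975.3 Hz.

(a) f₀ = 61.97 Hz  (b) Q = 0.06354  (c) BW = 975.3 Hz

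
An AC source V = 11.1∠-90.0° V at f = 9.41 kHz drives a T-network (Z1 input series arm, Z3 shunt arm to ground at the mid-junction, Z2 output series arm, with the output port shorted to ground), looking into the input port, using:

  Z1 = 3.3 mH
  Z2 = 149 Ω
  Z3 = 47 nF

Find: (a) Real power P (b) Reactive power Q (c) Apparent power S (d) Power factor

Step 1 — Angular frequency: ω = 2π·f = 2π·9410 = 5.912e+04 rad/s.
Step 2 — Component impedances:
  Z1: Z = jωL = j·5.912e+04·0.0033 = 0 + j195.1 Ω
  Z2: Z = R = 149 Ω
  Z3: Z = 1/(jωC) = -j/(ω·C) = 0 - j359.9 Ω
Step 3 — With the output port shorted to ground, the output series arm Z2 runs from the junction to ground; the shunt arm Z3 also runs from the junction to ground. They appear in parallel: Z3 || Z2 = 127.2 - j52.66 Ω.
Step 4 — Series with input arm Z1: Z_in = Z1 + (Z3 || Z2) = 127.2 + j142.4 Ω = 191∠48.2° Ω.
Step 5 — Source phasor: V = 11.1∠-90.0° V = 0 - j11.1 V.
Step 6 — Current: I = V / Z = -0.04336 - j0.03871 A = 0.05812∠-138.2° A.
Step 7 — Complex power: S = V·I* = 0.4297 + j0.4812 VA.
Step 8 — Real power: P = Re(S) = 0.4297 W.
Step 9 — Reactive power: Q = Im(S) = 0.4812 VAR.
Step 10 — Apparent power: |S| = 0.6452 VA.
Step 11 — Power factor: PF = P/|S| = 0.666 (lagging).

(a) P = 0.4297 W  (b) Q = 0.4812 VAR  (c) S = 0.6452 VA  (d) PF = 0.666 (lagging)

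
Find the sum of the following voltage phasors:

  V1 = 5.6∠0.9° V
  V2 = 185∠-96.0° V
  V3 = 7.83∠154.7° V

Step 1 — Convert each phasor to rectangular form:
  V1 = 5.6·(cos(0.9°) + j·sin(0.9°)) = 5.599 + j0.08796 V
  V2 = 185·(cos(-96.0°) + j·sin(-96.0°)) = -19.34 - j184 V
  V3 = 7.83·(cos(154.7°) + j·sin(154.7°)) = -7.079 + j3.346 V
Step 2 — Sum components: V_total = -20.82 - j180.6 V.
Step 3 — Convert to polar: |V_total| = 181.7 V, ∠V_total = -96.6°.

V_total = 181.7∠-96.6° V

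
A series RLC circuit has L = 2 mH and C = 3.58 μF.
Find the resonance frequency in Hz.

Step 1 — Resonance condition Im(Z)=0 gives ω₀ = 1/√(LC).
Step 2 — ω₀ = 1/√(0.002·3.58e-06) = 1.182e+04 rad/s.
Step 3 — f₀ = ω₀/(2π) = 1881 Hz.

f₀ = 1881 Hz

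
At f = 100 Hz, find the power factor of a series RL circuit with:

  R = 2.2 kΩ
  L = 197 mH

Step 1 — Angular frequency: ω = 2π·f = 2π·100 = 628.3 rad/s.
Step 2 — Component impedances:
  R: Z = R = 2200 Ω
  L: Z = jωL = j·628.3·0.197 = 0 + j123.8 Ω
Step 3 — Series combination: Z_total = R + L = 2200 + j123.8 Ω = 2203∠3.2° Ω.
Step 4 — Power factor: PF = cos(φ) = Re(Z)/|Z| = 2200/2203.5 = 0.9984.
Step 5 — Type: Im(Z) = 123.8 ⇒ lagging (phase φ = 3.2°).

PF = 0.9984 (lagging, φ = 3.2°)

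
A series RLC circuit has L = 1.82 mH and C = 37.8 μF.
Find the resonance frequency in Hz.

Step 1 — Resonance condition Im(Z)=0 gives ω₀ = 1/√(LC).
Step 2 — ω₀ = 1/√(0.00182·3.78e-05) = 3813 rad/s.
Step 3 — f₀ = ω₀/(2π) = 606.8 Hz.

f₀ = 606.8 Hz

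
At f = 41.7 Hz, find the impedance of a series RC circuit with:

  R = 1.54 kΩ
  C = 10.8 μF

Step 1 — Angular frequency: ω = 2π·f = 2π·41.7 = 262 rad/s.
Step 2 — Component impedances:
  R: Z = R = 1540 Ω
  C: Z = 1/(jωC) = -j/(ω·C) = 0 - j353.4 Ω
Step 3 — Series combination: Z_total = R + C = 1540 - j353.4 Ω = 1580∠-12.9° Ω.

Z = 1540 - j353.4 Ω = 1580∠-12.9° Ω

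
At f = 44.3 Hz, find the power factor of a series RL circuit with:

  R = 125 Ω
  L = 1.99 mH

Step 1 — Angular frequency: ω = 2π·f = 2π·44.3 = 278.3 rad/s.
Step 2 — Component impedances:
  R: Z = R = 125 Ω
  L: Z = jωL = j·278.3·0.00199 = 0 + j0.5539 Ω
Step 3 — Series combination: Z_total = R + L = 125 + j0.5539 Ω = 125∠0.3° Ω.
Step 4 — Power factor: PF = cos(φ) = Re(Z)/|Z| = 125/125 = 1.
Step 5 — Type: Im(Z) = 0.5539 ⇒ lagging (phase φ = 0.3°).

PF = 1 (lagging, φ = 0.3°)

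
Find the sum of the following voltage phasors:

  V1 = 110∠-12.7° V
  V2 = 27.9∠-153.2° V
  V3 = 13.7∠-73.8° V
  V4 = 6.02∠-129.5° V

Step 1 — Convert each phasor to rectangular form:
  V1 = 110·(cos(-12.7°) + j·sin(-12.7°)) = 107.3 - j24.18 V
  V2 = 27.9·(cos(-153.2°) + j·sin(-153.2°)) = -24.9 - j12.58 V
  V3 = 13.7·(cos(-73.8°) + j·sin(-73.8°)) = 3.822 - j13.16 V
  V4 = 6.02·(cos(-129.5°) + j·sin(-129.5°)) = -3.829 - j4.645 V
Step 2 — Sum components: V_total = 82.4 - j54.56 V.
Step 3 — Convert to polar: |V_total| = 98.83 V, ∠V_total = -33.5°.

V_total = 98.83∠-33.5° V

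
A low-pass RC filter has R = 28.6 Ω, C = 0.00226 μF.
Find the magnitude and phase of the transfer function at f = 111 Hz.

Step 1 — Angular frequency: ω = 2π·111 = 697.4 rad/s.
Step 2 — Transfer function: H(jω) = 1/(1 + jωRC).
Step 3 — Denominator: 1 + jωRC = 1 + j·697.4·28.6·2.26e-09 = 1 + j4.508e-05.
Step 4 — H = 1 - j4.508e-05.
Step 5 — Magnitude: |H| = 1 (-0.0 dB); phase: φ = -0.0°.

|H| = 1 (-0.0 dB), φ = -0.0°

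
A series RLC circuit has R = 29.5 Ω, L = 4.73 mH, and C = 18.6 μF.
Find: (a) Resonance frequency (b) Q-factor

Step 1 — Resonance condition Im(Z)=0 gives ω₀ = 1/√(LC).
Step 2 — ω₀ = 1/√(0.00473·1.86e-05) = 3371 rad/s.
Step 3 — f₀ = ω₀/(2π) = 536.6 Hz.
Step 4 — Series Q: Q = ω₀L/R = 3371·0.00473/29.5 = 0.5406.

(a) f₀ = 536.6 Hz  (b) Q = 0.5406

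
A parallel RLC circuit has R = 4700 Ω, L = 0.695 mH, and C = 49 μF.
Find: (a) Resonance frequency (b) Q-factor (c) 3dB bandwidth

Step 1 — Resonance: ω₀ = 1/√(LC) = 1/√(0.000695·4.9e-05) = 5419 rad/s.
Step 2 — f₀ = ω₀/(2π) = 862.4 Hz.
Step 3 — Parallel Q: Q = R/(ω₀L) = 4700/(5419·0.000695) = 1248.
Step 4 — Bandwidth: Δω = ω₀/Q = 4.342 rad/s; BW = Δω/(2π) = 0.6911 Hz.

(a) f₀ = 862.4 Hz  (b) Q = 1248  (c) BW = 0.6911 Hz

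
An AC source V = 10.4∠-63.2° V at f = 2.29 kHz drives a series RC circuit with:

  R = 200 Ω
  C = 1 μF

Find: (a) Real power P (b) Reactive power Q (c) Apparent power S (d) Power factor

Step 1 — Angular frequency: ω = 2π·f = 2π·2290 = 1.439e+04 rad/s.
Step 2 — Component impedances:
  R: Z = R = 200 Ω
  C: Z = 1/(jωC) = -j/(ω·C) = 0 - j69.5 Ω
Step 3 — Series combination: Z_total = R + C = 200 - j69.5 Ω = 211.7∠-19.2° Ω.
Step 4 — Source phasor: V = 10.4∠-63.2° V = 4.689 - j9.283 V.
Step 5 — Current: I = V / Z = 0.03531 - j0.03414 A = 0.04912∠-44.0° A.
Step 6 — Complex power: S = V·I* = 0.4825 - j0.1677 VA.
Step 7 — Real power: P = Re(S) = 0.4825 W.
Step 8 — Reactive power: Q = Im(S) = -0.1677 VAR.
Step 9 — Apparent power: |S| = 0.5108 VA.
Step 10 — Power factor: PF = P/|S| = 0.9446 (leading).

(a) P = 0.4825 W  (b) Q = -0.1677 VAR  (c) S = 0.5108 VA  (d) PF = 0.9446 (leading)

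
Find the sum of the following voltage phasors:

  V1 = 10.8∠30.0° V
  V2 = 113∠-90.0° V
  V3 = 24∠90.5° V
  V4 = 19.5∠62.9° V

Step 1 — Convert each phasor to rectangular form:
  V1 = 10.8·(cos(30.0°) + j·sin(30.0°)) = 9.353 + j5.4 V
  V2 = 113·(cos(-90.0°) + j·sin(-90.0°)) = 0 - j113 V
  V3 = 24·(cos(90.5°) + j·sin(90.5°)) = -0.2094 + j24 V
  V4 = 19.5·(cos(62.9°) + j·sin(62.9°)) = 8.883 + j17.36 V
Step 2 — Sum components: V_total = 18.03 - j66.24 V.
Step 3 — Convert to polar: |V_total| = 68.65 V, ∠V_total = -74.8°.

V_total = 68.65∠-74.8° V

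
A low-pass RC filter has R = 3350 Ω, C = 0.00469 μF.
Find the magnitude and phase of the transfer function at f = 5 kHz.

Step 1 — Angular frequency: ω = 2π·5000 = 3.142e+04 rad/s.
Step 2 — Transfer function: H(jω) = 1/(1 + jωRC).
Step 3 — Denominator: 1 + jωRC = 1 + j·3.142e+04·3350·4.69e-09 = 1 + j0.4936.
Step 4 — H = 0.8041 - j0.3969.
Step 5 — Magnitude: |H| = 0.8967 (-0.9 dB); phase: φ = -26.3°.

|H| = 0.8967 (-0.9 dB), φ = -26.3°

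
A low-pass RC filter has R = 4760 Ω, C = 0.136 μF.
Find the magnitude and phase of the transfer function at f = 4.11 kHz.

Step 1 — Angular frequency: ω = 2π·4110 = 2.582e+04 rad/s.
Step 2 — Transfer function: H(jω) = 1/(1 + jωRC).
Step 3 — Denominator: 1 + jωRC = 1 + j·2.582e+04·4760·1.36e-07 = 1 + j16.72.
Step 4 — H = 0.003565 - j0.0596.
Step 5 — Magnitude: |H| = 0.05971 (-24.5 dB); phase: φ = -86.6°.

|H| = 0.05971 (-24.5 dB), φ = -86.6°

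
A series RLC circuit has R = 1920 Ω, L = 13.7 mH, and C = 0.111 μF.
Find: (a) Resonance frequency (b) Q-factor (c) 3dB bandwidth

Step 1 — Resonance condition Im(Z)=0 gives ω₀ = 1/√(LC).
Step 2 — ω₀ = 1/√(0.0137·1.11e-07) = 2.564e+04 rad/s.
Step 3 — f₀ = ω₀/(2π) = 4081 Hz.
Step 4 — Series Q: Q = ω₀L/R = 2.564e+04·0.0137/1920 = 0.183.
Step 5 — 3dB bandwidth: Δω = ω₀/Q = 1.401e+05 rad/s; BW = Δω/(2π) = 2.23e+04 Hz.

(a) f₀ = 4081 Hz  (b) Q = 0.183  (c) BW = 2.23e+04 Hz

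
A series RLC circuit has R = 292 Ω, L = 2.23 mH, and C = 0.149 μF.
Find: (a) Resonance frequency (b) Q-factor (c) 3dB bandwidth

Step 1 — Resonance: ω₀ = 1/√(LC) = 1/√(0.00223·1.49e-07) = 5.486e+04 rad/s.
Step 2 — f₀ = ω₀/(2π) = 8731 Hz.
Step 3 — Series Q: Q = ω₀L/R = 5.486e+04·0.00223/292 = 0.419.
Step 4 — Bandwidth: Δω = ω₀/Q = 1.309e+05 rad/s; BW = Δω/(2π) = 2.084e+04 Hz.

(a) f₀ = 8731 Hz  (b) Q = 0.419  (c) BW = 2.084e+04 Hz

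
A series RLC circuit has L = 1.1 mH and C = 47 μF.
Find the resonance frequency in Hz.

Step 1 — Resonance condition Im(Z)=0 gives ω₀ = 1/√(LC).
Step 2 — ω₀ = 1/√(0.0011·4.7e-05) = 4398 rad/s.
Step 3 — f₀ = ω₀/(2π) = 700 Hz.

f₀ = 700 Hz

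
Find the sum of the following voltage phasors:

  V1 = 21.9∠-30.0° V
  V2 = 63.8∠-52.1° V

Step 1 — Convert each phasor to rectangular form:
  V1 = 21.9·(cos(-30.0°) + j·sin(-30.0°)) = 18.97 - j10.95 V
  V2 = 63.8·(cos(-52.1°) + j·sin(-52.1°)) = 39.19 - j50.34 V
Step 2 — Sum components: V_total = 58.16 - j61.29 V.
Step 3 — Convert to polar: |V_total| = 84.49 V, ∠V_total = -46.5°.

V_total = 84.49∠-46.5° V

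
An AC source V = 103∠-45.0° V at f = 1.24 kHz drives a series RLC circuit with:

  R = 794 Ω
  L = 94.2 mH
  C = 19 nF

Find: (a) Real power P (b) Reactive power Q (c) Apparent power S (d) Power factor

Step 1 — Angular frequency: ω = 2π·f = 2π·1240 = 7791 rad/s.
Step 2 — Component impedances:
  R: Z = R = 794 Ω
  L: Z = jωL = j·7791·0.0942 = 0 + j733.9 Ω
  C: Z = 1/(jωC) = -j/(ω·C) = 0 - j6755 Ω
Step 3 — Series combination: Z_total = R + L + C = 794 - j6021 Ω = 6074∠-82.5° Ω.
Step 4 — Source phasor: V = 103∠-45.0° V = 72.83 - j72.83 V.
Step 5 — Current: I = V / Z = 0.01346 + j0.01032 A = 0.01696∠37.5° A.
Step 6 — Complex power: S = V·I* = 0.2284 - j1.732 VA.
Step 7 — Real power: P = Re(S) = 0.2284 W.
Step 8 — Reactive power: Q = Im(S) = -1.732 VAR.
Step 9 — Apparent power: |S| = 1.747 VA.
Step 10 — Power factor: PF = P/|S| = 0.1307 (leading).

(a) P = 0.2284 W  (b) Q = -1.732 VAR  (c) S = 1.747 VA  (d) PF = 0.1307 (leading)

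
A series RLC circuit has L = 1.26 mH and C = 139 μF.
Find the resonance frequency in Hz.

Step 1 — Resonance condition Im(Z)=0 gives ω₀ = 1/√(LC).
Step 2 — ω₀ = 1/√(0.00126·0.000139) = 2390 rad/s.
Step 3 — f₀ = ω₀/(2π) = 380.3 Hz.

f₀ = 380.3 Hz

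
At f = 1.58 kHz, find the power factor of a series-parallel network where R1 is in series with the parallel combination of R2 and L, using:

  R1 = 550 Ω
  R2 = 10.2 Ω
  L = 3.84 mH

Step 1 — Angular frequency: ω = 2π·f = 2π·1580 = 9927 rad/s.
Step 2 — Component impedances:
  R1: Z = R = 550 Ω
  R2: Z = R = 10.2 Ω
  L: Z = jωL = j·9927·0.00384 = 0 + j38.12 Ω
Step 3 — Parallel branch: R2 || L = 1/(1/R2 + 1/L) = 9.519 + j2.547 Ω.
Step 4 — Series with R1: Z_total = R1 + (R2 || L) = 559.5 + j2.547 Ω = 559.5∠0.3° Ω.
Step 5 — Power factor: PF = cos(φ) = Re(Z)/|Z| = 559.5/559.5 = 1.
Step 6 — Type: Im(Z) = 2.547 ⇒ lagging (phase φ = 0.3°).

PF = 1 (lagging, φ = 0.3°)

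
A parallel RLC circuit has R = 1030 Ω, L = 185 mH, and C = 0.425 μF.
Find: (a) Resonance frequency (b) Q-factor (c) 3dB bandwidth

Step 1 — Resonance: ω₀ = 1/√(LC) = 1/√(0.185·4.25e-07) = 3566 rad/s.
Step 2 — f₀ = ω₀/(2π) = 567.6 Hz.
Step 3 — Parallel Q: Q = R/(ω₀L) = 1030/(3566·0.185) = 1.561.
Step 4 — Bandwidth: Δω = ω₀/Q = 2284 rad/s; BW = Δω/(2π) = 363.6 Hz.

(a) f₀ = 567.6 Hz  (b) Q = 1.561  (c) BW = 363.6 Hz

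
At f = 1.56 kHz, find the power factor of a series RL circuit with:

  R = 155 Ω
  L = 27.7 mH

Step 1 — Angular frequency: ω = 2π·f = 2π·1560 = 9802 rad/s.
Step 2 — Component impedances:
  R: Z = R = 155 Ω
  L: Z = jωL = j·9802·0.0277 = 0 + j271.5 Ω
Step 3 — Series combination: Z_total = R + L = 155 + j271.5 Ω = 312.6∠60.3° Ω.
Step 4 — Power factor: PF = cos(φ) = Re(Z)/|Z| = 155/312.6 = 0.4958.
Step 5 — Type: Im(Z) = 271.5 ⇒ lagging (phase φ = 60.3°).

PF = 0.4958 (lagging, φ = 60.3°)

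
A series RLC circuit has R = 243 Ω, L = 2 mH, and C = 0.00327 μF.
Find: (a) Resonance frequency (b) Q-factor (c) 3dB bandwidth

Step 1 — Resonance: ω₀ = 1/√(LC) = 1/√(0.002·3.27e-09) = 3.91e+05 rad/s.
Step 2 — f₀ = ω₀/(2π) = 6.223e+04 Hz.
Step 3 — Series Q: Q = ω₀L/R = 3.91e+05·0.002/243 = 3.218.
Step 4 — Bandwidth: Δω = ω₀/Q = 1.215e+05 rad/s; BW = Δω/(2π) = 1.934e+04 Hz.

(a) f₀ = 6.223e+04 Hz  (b) Q = 3.218  (c) BW = 1.934e+04 Hz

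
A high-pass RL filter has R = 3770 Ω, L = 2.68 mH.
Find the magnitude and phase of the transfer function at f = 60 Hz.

Step 1 — Angular frequency: ω = 2π·60 = 377 rad/s.
Step 2 — Transfer function: H(jω) = jωL/(R + jωL).
Step 3 — Numerator jωL = j·1.01; denominator R + jωL = 3770 + j1.01.
Step 4 — H = 7.182e-08 + j0.000268.
Step 5 — Magnitude: |H| = 0.000268 (-71.4 dB); phase: φ = 90.0°.

|H| = 0.000268 (-71.4 dB), φ = 90.0°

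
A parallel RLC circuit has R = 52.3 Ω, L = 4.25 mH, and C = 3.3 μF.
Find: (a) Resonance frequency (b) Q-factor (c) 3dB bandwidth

Step 1 — Resonance: ω₀ = 1/√(LC) = 1/√(0.00425·3.3e-06) = 8444 rad/s.
Step 2 — f₀ = ω₀/(2π) = 1344 Hz.
Step 3 — Parallel Q: Q = R/(ω₀L) = 52.3/(8444·0.00425) = 1.457.
Step 4 — Bandwidth: Δω = ω₀/Q = 5794 rad/s; BW = Δω/(2π) = 922.2 Hz.

(a) f₀ = 1344 Hz  (b) Q = 1.457  (c) BW = 922.2 Hz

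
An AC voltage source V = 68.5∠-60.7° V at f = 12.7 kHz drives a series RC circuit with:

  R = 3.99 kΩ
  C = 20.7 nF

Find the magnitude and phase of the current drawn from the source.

Step 1 — Angular frequency: ω = 2π·f = 2π·1.27e+04 = 7.98e+04 rad/s.
Step 2 — Component impedances:
  R: Z = R = 3990 Ω
  C: Z = 1/(jωC) = -j/(ω·C) = 0 - j605.4 Ω
Step 3 — Series combination: Z_total = R + C = 3990 - j605.4 Ω = 4036∠-8.6° Ω.
Step 4 — Source phasor: V = 68.5∠-60.7° V = 33.52 - j59.74 V.
Step 5 — Ohm's law: I = V / Z_total = (33.52 - j59.74) / (3990 - j605.4) = 0.01043 - j0.01339 A.
Step 6 — Convert to polar: |I| = 0.01697 A, ∠I = -52.1°.

I = 0.01697∠-52.1° A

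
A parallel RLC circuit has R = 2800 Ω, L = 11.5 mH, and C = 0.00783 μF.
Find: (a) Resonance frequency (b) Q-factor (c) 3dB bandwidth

Step 1 — Resonance: ω₀ = 1/√(LC) = 1/√(0.0115·7.83e-09) = 1.054e+05 rad/s.
Step 2 — f₀ = ω₀/(2π) = 1.677e+04 Hz.
Step 3 — Parallel Q: Q = R/(ω₀L) = 2800/(1.054e+05·0.0115) = 2.31.
Step 4 — Bandwidth: Δω = ω₀/Q = 4.561e+04 rad/s; BW = Δω/(2π) = 7259 Hz.

(a) f₀ = 1.677e+04 Hz  (b) Q = 2.31  (c) BW = 7259 Hz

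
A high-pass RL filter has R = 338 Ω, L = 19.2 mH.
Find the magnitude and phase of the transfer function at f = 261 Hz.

Step 1 — Angular frequency: ω = 2π·261 = 1640 rad/s.
Step 2 — Transfer function: H(jω) = jωL/(R + jωL).
Step 3 — Numerator jωL = j·31.49; denominator R + jωL = 338 + j31.49.
Step 4 — H = 0.008603 + j0.09235.
Step 5 — Magnitude: |H| = 0.09275 (-20.7 dB); phase: φ = 84.7°.

|H| = 0.09275 (-20.7 dB), φ = 84.7°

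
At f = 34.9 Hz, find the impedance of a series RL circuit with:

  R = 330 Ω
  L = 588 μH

Step 1 — Angular frequency: ω = 2π·f = 2π·34.9 = 219.3 rad/s.
Step 2 — Component impedances:
  R: Z = R = 330 Ω
  L: Z = jωL = j·219.3·0.000588 = 0 + j0.1289 Ω
Step 3 — Series combination: Z_total = R + L = 330 + j0.1289 Ω = 330∠0.0° Ω.

Z = 330 + j0.1289 Ω = 330∠0.0° Ω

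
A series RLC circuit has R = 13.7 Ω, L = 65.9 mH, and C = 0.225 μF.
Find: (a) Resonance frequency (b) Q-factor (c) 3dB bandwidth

Step 1 — Resonance condition Im(Z)=0 gives ω₀ = 1/√(LC).
Step 2 — ω₀ = 1/√(0.0659·2.25e-07) = 8212 rad/s.
Step 3 — f₀ = ω₀/(2π) = 1307 Hz.
Step 4 — Series Q: Q = ω₀L/R = 8212·0.0659/13.7 = 39.5.
Step 5 — 3dB bandwidth: Δω = ω₀/Q = 207.9 rad/s; BW = Δω/(2π) = 33.09 Hz.

(a) f₀ = 1307 Hz  (b) Q = 39.5  (c) BW = 33.09 Hz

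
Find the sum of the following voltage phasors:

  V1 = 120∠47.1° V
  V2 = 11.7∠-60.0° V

Step 1 — Convert each phasor to rectangular form:
  V1 = 120·(cos(47.1°) + j·sin(47.1°)) = 81.69 + j87.91 V
  V2 = 11.7·(cos(-60.0°) + j·sin(-60.0°)) = 5.85 - j10.13 V
Step 2 — Sum components: V_total = 87.54 + j77.77 V.
Step 3 — Convert to polar: |V_total| = 117.1 V, ∠V_total = 41.6°.

V_total = 117.1∠41.6° V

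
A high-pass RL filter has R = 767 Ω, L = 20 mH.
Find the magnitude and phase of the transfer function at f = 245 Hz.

Step 1 — Angular frequency: ω = 2π·245 = 1539 rad/s.
Step 2 — Transfer function: H(jω) = jωL/(R + jωL).
Step 3 — Numerator jωL = j·30.79; denominator R + jωL = 767 + j30.79.
Step 4 — H = 0.001609 + j0.04008.
Step 5 — Magnitude: |H| = 0.04011 (-27.9 dB); phase: φ = 87.7°.

|H| = 0.04011 (-27.9 dB), φ = 87.7°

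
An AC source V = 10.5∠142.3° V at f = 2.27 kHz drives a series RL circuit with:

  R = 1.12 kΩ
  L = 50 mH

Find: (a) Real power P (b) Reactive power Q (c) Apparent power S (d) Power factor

Step 1 — Angular frequency: ω = 2π·f = 2π·2270 = 1.426e+04 rad/s.
Step 2 — Component impedances:
  R: Z = R = 1120 Ω
  L: Z = jωL = j·1.426e+04·0.05 = 0 + j713.1 Ω
Step 3 — Series combination: Z_total = R + L = 1120 + j713.1 Ω = 1328∠32.5° Ω.
Step 4 — Source phasor: V = 10.5∠142.3° V = -8.308 + j6.421 V.
Step 5 — Current: I = V / Z = -0.002681 + j0.00744 A = 0.007908∠109.8° A.
Step 6 — Complex power: S = V·I* = 0.07004 + j0.0446 VA.
Step 7 — Real power: P = Re(S) = 0.07004 W.
Step 8 — Reactive power: Q = Im(S) = 0.0446 VAR.
Step 9 — Apparent power: |S| = 0.08303 VA.
Step 10 — Power factor: PF = P/|S| = 0.8435 (lagging).

(a) P = 0.07004 W  (b) Q = 0.0446 VAR  (c) S = 0.08303 VA  (d) PF = 0.8435 (lagging)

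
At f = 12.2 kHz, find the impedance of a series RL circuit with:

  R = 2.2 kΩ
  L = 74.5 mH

Step 1 — Angular frequency: ω = 2π·f = 2π·1.22e+04 = 7.665e+04 rad/s.
Step 2 — Component impedances:
  R: Z = R = 2200 Ω
  L: Z = jωL = j·7.665e+04·0.0745 = 0 + j5711 Ω
Step 3 — Series combination: Z_total = R + L = 2200 + j5711 Ω = 6120∠68.9° Ω.

Z = 2200 + j5711 Ω = 6120∠68.9° Ω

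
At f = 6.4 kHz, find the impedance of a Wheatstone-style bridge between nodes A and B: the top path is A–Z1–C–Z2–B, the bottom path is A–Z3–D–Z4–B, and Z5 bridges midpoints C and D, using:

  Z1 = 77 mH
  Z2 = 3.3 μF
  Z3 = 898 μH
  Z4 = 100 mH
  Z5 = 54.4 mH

Step 1 — Angular frequency: ω = 2π·f = 2π·6400 = 4.021e+04 rad/s.
Step 2 — Component impedances:
  Z1: Z = jωL = j·4.021e+04·0.077 = 0 + j3096 Ω
  Z2: Z = 1/(jωC) = -j/(ω·C) = 0 - j7.536 Ω
  Z3: Z = jωL = j·4.021e+04·0.000898 = 0 + j36.11 Ω
  Z4: Z = jωL = j·4.021e+04·0.1 = 0 + j4021 Ω
  Z5: Z = jωL = j·4.021e+04·0.0544 = 0 + j2188 Ω
Step 3 — Bridge requires nodal analysis (the Z5 bridge couples midpoints C and D, so the two paths cannot be reduced to a simple series/parallel combination). Setting node B to ground and injecting 1 A at node A, the 3-node admittance system at A, C, D solves to V_A = Z_AB = 0 + j984.5 Ω = 984.5∠90.0° Ω.

Z = 0 + j984.5 Ω = 984.5∠90.0° Ω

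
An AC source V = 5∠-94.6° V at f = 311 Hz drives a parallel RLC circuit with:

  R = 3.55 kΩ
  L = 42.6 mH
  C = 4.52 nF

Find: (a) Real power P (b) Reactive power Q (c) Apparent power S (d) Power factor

Step 1 — Angular frequency: ω = 2π·f = 2π·311 = 1954 rad/s.
Step 2 — Component impedances:
  R: Z = R = 3550 Ω
  L: Z = jωL = j·1954·0.0426 = 0 + j83.24 Ω
  C: Z = 1/(jωC) = -j/(ω·C) = 0 - j1.132e+05 Ω
Step 3 — Parallel combination: 1/Z_total = 1/R + 1/L + 1/C; Z_total = 1.954 + j83.26 Ω = 83.28∠88.7° Ω.
Step 4 — Source phasor: V = 5∠-94.6° V = -0.401 - j4.984 V.
Step 5 — Current: I = V / Z = -0.05994 + j0.00341 A = 0.06004∠176.7° A.
Step 6 — Complex power: S = V·I* = 0.007042 + j0.3001 VA.
Step 7 — Real power: P = Re(S) = 0.007042 W.
Step 8 — Reactive power: Q = Im(S) = 0.3001 VAR.
Step 9 — Apparent power: |S| = 0.3002 VA.
Step 10 — Power factor: PF = P/|S| = 0.02346 (lagging).

(a) P = 0.007042 W  (b) Q = 0.3001 VAR  (c) S = 0.3002 VA  (d) PF = 0.02346 (lagging)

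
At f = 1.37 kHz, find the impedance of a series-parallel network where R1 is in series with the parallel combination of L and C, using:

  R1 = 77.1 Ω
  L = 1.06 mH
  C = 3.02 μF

Step 1 — Angular frequency: ω = 2π·f = 2π·1370 = 8608 rad/s.
Step 2 — Component impedances:
  R1: Z = R = 77.1 Ω
  L: Z = jωL = j·8608·0.00106 = 0 + j9.124 Ω
  C: Z = 1/(jωC) = -j/(ω·C) = 0 - j38.47 Ω
Step 3 — Parallel branch: L || C = 1/(1/L + 1/C) = 0 + j11.96 Ω.
Step 4 — Series with R1: Z_total = R1 + (L || C) = 77.1 + j11.96 Ω = 78.02∠8.8° Ω.

Z = 77.1 + j11.96 Ω = 78.02∠8.8° Ω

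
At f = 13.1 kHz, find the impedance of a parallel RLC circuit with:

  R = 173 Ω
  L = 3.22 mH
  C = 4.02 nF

Step 1 — Angular frequency: ω = 2π·f = 2π·1.31e+04 = 8.231e+04 rad/s.
Step 2 — Component impedances:
  R: Z = R = 173 Ω
  L: Z = jωL = j·8.231e+04·0.00322 = 0 + j265 Ω
  C: Z = 1/(jωC) = -j/(ω·C) = 0 - j3022 Ω
Step 3 — Parallel combination: 1/Z_total = 1/R + 1/L + 1/C; Z_total = 127.7 + j76.05 Ω = 148.6∠30.8° Ω.

Z = 127.7 + j76.05 Ω = 148.6∠30.8° Ω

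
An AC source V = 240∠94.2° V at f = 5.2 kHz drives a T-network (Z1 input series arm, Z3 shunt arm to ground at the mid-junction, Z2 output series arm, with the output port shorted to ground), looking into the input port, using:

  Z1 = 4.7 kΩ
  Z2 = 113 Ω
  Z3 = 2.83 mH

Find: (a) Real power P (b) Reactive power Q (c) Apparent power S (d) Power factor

Step 1 — Angular frequency: ω = 2π·f = 2π·5200 = 3.267e+04 rad/s.
Step 2 — Component impedances:
  Z1: Z = R = 4700 Ω
  Z2: Z = R = 113 Ω
  Z3: Z = jωL = j·3.267e+04·0.00283 = 0 + j92.46 Ω
Step 3 — With the output port shorted to ground, the output series arm Z2 runs from the junction to ground; the shunt arm Z3 also runs from the junction to ground. They appear in parallel: Z3 || Z2 = 45.32 + j55.38 Ω.
Step 4 — Series with input arm Z1: Z_in = Z1 + (Z3 || Z2) = 4745 + j55.38 Ω = 4746∠0.7° Ω.
Step 5 — Source phasor: V = 240∠94.2° V = -17.58 + j239.4 V.
Step 6 — Current: I = V / Z = -0.003115 + j0.05048 A = 0.05057∠93.5° A.
Step 7 — Complex power: S = V·I* = 12.14 + j0.1416 VA.
Step 8 — Real power: P = Re(S) = 12.14 W.
Step 9 — Reactive power: Q = Im(S) = 0.1416 VAR.
Step 10 — Apparent power: |S| = 12.14 VA.
Step 11 — Power factor: PF = P/|S| = 0.9999 (lagging).

(a) P = 12.14 W  (b) Q = 0.1416 VAR  (c) S = 12.14 VA  (d) PF = 0.9999 (lagging)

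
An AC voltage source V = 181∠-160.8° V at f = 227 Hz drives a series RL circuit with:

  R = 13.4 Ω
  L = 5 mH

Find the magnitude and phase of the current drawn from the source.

Step 1 — Angular frequency: ω = 2π·f = 2π·227 = 1426 rad/s.
Step 2 — Component impedances:
  R: Z = R = 13.4 Ω
  L: Z = jωL = j·1426·0.005 = 0 + j7.131 Ω
Step 3 — Series combination: Z_total = R + L = 13.4 + j7.131 Ω = 15.18∠28.0° Ω.
Step 4 — Source phasor: V = 181∠-160.8° V = -170.9 - j59.52 V.
Step 5 — Ohm's law: I = V / Z_total = (-170.9 - j59.52) / (13.4 + j7.131) = -11.78 + j1.829 A.
Step 6 — Convert to polar: |I| = 11.92 A, ∠I = 171.2°.

I = 11.92∠171.2° A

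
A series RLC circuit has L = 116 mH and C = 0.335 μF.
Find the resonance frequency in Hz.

Step 1 — Resonance condition Im(Z)=0 gives ω₀ = 1/√(LC).
Step 2 — ω₀ = 1/√(0.116·3.35e-07) = 5073 rad/s.
Step 3 — f₀ = ω₀/(2π) = 807.4 Hz.

f₀ = 807.4 Hz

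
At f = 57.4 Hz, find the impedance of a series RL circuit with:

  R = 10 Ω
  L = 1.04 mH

Step 1 — Angular frequency: ω = 2π·f = 2π·57.4 = 360.7 rad/s.
Step 2 — Component impedances:
  R: Z = R = 10 Ω
  L: Z = jωL = j·360.7·0.00104 = 0 + j0.3751 Ω
Step 3 — Series combination: Z_total = R + L = 10 + j0.3751 Ω = 10.01∠2.1° Ω.

Z = 10 + j0.3751 Ω = 10.01∠2.1° Ω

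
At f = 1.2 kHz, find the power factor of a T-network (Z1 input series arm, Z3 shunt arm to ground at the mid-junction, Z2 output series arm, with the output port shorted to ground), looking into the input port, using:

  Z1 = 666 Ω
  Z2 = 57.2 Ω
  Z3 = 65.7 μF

Step 1 — Angular frequency: ω = 2π·f = 2π·1200 = 7540 rad/s.
Step 2 — Component impedances:
  Z1: Z = R = 666 Ω
  Z2: Z = R = 57.2 Ω
  Z3: Z = 1/(jωC) = -j/(ω·C) = 0 - j2.019 Ω
Step 3 — With the output port shorted to ground, the output series arm Z2 runs from the junction to ground; the shunt arm Z3 also runs from the junction to ground. They appear in parallel: Z3 || Z2 = 0.07116 - j2.016 Ω.
Step 4 — Series with input arm Z1: Z_in = Z1 + (Z3 || Z2) = 666.1 - j2.016 Ω = 666.1∠-0.2° Ω.
Step 5 — Power factor: PF = cos(φ) = Re(Z)/|Z| = 666.1/666.1 = 1.
Step 6 — Type: Im(Z) = -2.016 ⇒ leading (phase φ = -0.2°).

PF = 1 (leading, φ = -0.2°)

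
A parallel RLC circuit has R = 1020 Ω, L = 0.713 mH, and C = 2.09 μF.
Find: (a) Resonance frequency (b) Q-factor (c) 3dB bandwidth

Step 1 — Resonance: ω₀ = 1/√(LC) = 1/√(0.000713·2.09e-06) = 2.59e+04 rad/s.
Step 2 — f₀ = ω₀/(2π) = 4123 Hz.
Step 3 — Parallel Q: Q = R/(ω₀L) = 1020/(2.59e+04·0.000713) = 55.22.
Step 4 — Bandwidth: Δω = ω₀/Q = 469.1 rad/s; BW = Δω/(2π) = 74.66 Hz.

(a) f₀ = 4123 Hz  (b) Q = 55.22  (c) BW = 74.66 Hz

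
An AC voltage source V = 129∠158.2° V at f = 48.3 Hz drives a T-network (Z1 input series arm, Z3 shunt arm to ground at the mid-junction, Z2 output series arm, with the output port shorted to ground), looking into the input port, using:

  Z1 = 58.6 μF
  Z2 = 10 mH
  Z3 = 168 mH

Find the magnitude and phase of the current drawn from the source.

Step 1 — Angular frequency: ω = 2π·f = 2π·48.3 = 303.5 rad/s.
Step 2 — Component impedances:
  Z1: Z = 1/(jωC) = -j/(ω·C) = 0 - j56.23 Ω
  Z2: Z = jωL = j·303.5·0.01 = 0 + j3.035 Ω
  Z3: Z = jωL = j·303.5·0.168 = 0 + j50.98 Ω
Step 3 — With the output port shorted to ground, the output series arm Z2 runs from the junction to ground; the shunt arm Z3 also runs from the junction to ground. They appear in parallel: Z3 || Z2 = 0 + j2.864 Ω.
Step 4 — Series with input arm Z1: Z_in = Z1 + (Z3 || Z2) = 0 - j53.37 Ω = 53.37∠-90.0° Ω.
Step 5 — Source phasor: V = 129∠158.2° V = -119.8 + j47.91 V.
Step 6 — Ohm's law: I = V / Z_total = (-119.8 + j47.91) / (0 - j53.37) = -0.8977 - j2.244 A.
Step 7 — Convert to polar: |I| = 2.417 A, ∠I = -111.8°.

I = 2.417∠-111.8° A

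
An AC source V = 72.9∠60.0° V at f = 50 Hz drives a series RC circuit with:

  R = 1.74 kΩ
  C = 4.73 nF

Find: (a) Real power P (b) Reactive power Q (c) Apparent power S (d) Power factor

Step 1 — Angular frequency: ω = 2π·f = 2π·50 = 314.2 rad/s.
Step 2 — Component impedances:
  R: Z = R = 1740 Ω
  C: Z = 1/(jωC) = -j/(ω·C) = 0 - j6.73e+05 Ω
Step 3 — Series combination: Z_total = R + C = 1740 - j6.73e+05 Ω = 6.73e+05∠-89.9° Ω.
Step 4 — Source phasor: V = 72.9∠60.0° V = 36.45 + j63.13 V.
Step 5 — Current: I = V / Z = -9.367e-05 + j5.441e-05 A = 0.0001083∠149.9° A.
Step 6 — Complex power: S = V·I* = 2.042e-05 - j0.007897 VA.
Step 7 — Real power: P = Re(S) = 2.042e-05 W.
Step 8 — Reactive power: Q = Im(S) = -0.007897 VAR.
Step 9 — Apparent power: |S| = 0.007897 VA.
Step 10 — Power factor: PF = P/|S| = 0.002586 (leading).

(a) P = 2.042e-05 W  (b) Q = -0.007897 VAR  (c) S = 0.007897 VA  (d) PF = 0.002586 (leading)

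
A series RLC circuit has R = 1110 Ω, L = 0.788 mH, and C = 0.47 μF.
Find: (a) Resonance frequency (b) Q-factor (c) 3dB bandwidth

Step 1 — Resonance condition Im(Z)=0 gives ω₀ = 1/√(LC).
Step 2 — ω₀ = 1/√(0.000788·4.7e-07) = 5.196e+04 rad/s.
Step 3 — f₀ = ω₀/(2π) = 8270 Hz.
Step 4 — Series Q: Q = ω₀L/R = 5.196e+04·0.000788/1110 = 0.03689.
Step 5 — 3dB bandwidth: Δω = ω₀/Q = 1.409e+06 rad/s; BW = Δω/(2π) = 2.242e+05 Hz.

(a) f₀ = 8270 Hz  (b) Q = 0.03689  (c) BW = 2.242e+05 Hz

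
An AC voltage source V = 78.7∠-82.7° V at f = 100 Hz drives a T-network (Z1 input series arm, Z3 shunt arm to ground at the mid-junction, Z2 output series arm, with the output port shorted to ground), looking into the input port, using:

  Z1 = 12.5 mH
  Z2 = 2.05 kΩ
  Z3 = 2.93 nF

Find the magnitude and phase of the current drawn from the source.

Step 1 — Angular frequency: ω = 2π·f = 2π·100 = 628.3 rad/s.
Step 2 — Component impedances:
  Z1: Z = jωL = j·628.3·0.0125 = 0 + j7.854 Ω
  Z2: Z = R = 2050 Ω
  Z3: Z = 1/(jωC) = -j/(ω·C) = 0 - j5.432e+05 Ω
Step 3 — With the output port shorted to ground, the output series arm Z2 runs from the junction to ground; the shunt arm Z3 also runs from the junction to ground. They appear in parallel: Z3 || Z2 = 2050 - j7.737 Ω.
Step 4 — Series with input arm Z1: Z_in = Z1 + (Z3 || Z2) = 2050 + j0.1174 Ω = 2050∠0.0° Ω.
Step 5 — Source phasor: V = 78.7∠-82.7° V = 10 - j78.06 V.
Step 6 — Ohm's law: I = V / Z_total = (10 - j78.06) / (2050 + j0.1174) = 0.004876 - j0.03808 A.
Step 7 — Convert to polar: |I| = 0.03839 A, ∠I = -82.7°.

I = 0.03839∠-82.7° A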